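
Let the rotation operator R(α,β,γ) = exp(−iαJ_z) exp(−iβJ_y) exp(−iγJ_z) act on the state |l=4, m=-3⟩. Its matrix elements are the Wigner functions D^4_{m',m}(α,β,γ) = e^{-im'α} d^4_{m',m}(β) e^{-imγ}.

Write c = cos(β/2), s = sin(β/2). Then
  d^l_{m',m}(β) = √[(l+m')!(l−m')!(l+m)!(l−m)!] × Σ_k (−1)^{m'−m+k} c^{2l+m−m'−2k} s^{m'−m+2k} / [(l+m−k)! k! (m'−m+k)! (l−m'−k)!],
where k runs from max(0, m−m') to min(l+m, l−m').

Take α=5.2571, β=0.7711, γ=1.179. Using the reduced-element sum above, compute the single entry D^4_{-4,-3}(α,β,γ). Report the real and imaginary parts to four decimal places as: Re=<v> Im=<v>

Re=0.5261 Im=-0.3352

First d^4_{-4,-3}(β=0.7711), then the phase factors e^{-i(-4)α} and e^{-i(-3)γ}:
c=cos(0.7711/2)=0.926592, s=sin(0.7711/2)=0.376069; N=√[1·40320·1·5040]=14255.272709
The bounds max(0,m−m')=1 and min(l+m,l−m')=1 give 1 term
  k=1: (−1)^0·14255.2727/(5040)·0.9266^7·0.3761^1 = +0.623780
d^4_{-4,-3}(0.7711) = +0.623780
Phases: e^{-i·(-4)·5.2571}=-0.571266+0.820765i, e^{-i·(-3)·1.179}=-0.922840-0.385184i ⇒ D=+0.526054-0.335214i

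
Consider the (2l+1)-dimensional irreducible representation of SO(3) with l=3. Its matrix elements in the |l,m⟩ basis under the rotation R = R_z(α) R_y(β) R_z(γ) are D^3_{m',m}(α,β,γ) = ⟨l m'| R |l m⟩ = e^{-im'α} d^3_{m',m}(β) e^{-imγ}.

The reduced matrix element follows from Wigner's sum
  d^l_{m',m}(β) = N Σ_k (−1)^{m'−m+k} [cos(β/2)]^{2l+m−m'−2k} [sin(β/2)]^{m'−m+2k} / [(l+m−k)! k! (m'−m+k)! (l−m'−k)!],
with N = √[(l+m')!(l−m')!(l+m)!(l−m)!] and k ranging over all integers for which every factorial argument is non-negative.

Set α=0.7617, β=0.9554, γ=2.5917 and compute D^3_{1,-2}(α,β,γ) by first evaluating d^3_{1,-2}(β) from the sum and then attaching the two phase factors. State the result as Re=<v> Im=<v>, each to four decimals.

Split into d^3_{1,-2}(β=0.9554) × two z-phases.
c=cos(0.9554/2)=0.888055, s=sin(0.9554/2)=0.459738; N=√[24·2·1·120]=75.894664
k: max(0,(-2)−(1))=0 … min(3+(-2),3−(1))=1
  k=0: (−1)^3·75.8947/(12)·0.8881^3·0.4597^3 = -0.430408
  k=1: (−1)^4·75.8947/(24)·0.8881^1·0.4597^5 = +0.057675
d^3_{1,-2}(0.9554) = -0.430408 +0.057675 = -0.372732
D = (+0.723664-0.690153i)·(-0.372732)·(+0.453787-0.891110i) = +0.106830+0.357095i

Re=0.1068 Im=0.3571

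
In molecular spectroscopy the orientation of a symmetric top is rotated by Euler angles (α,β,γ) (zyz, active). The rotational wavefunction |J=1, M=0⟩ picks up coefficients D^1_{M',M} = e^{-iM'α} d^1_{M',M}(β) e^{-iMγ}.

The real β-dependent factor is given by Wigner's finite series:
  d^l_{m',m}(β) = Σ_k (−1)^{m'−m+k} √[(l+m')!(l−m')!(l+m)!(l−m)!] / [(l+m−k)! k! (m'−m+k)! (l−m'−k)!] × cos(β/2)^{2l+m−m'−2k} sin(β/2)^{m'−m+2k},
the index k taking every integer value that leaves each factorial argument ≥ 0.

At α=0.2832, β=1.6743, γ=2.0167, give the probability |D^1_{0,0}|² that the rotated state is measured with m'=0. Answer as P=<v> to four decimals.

P=0.0107

First d^1_{0,0}(β=1.6743), then the phase factors e^{-i(0)α} and e^{-i(0)γ}:
c=cos(1.6743/2)=0.669582, s=sin(1.6743/2)=0.742738; N=√[1·1·1·1]=1.000000
k∈{0,1} keeps every argument non-negative
  k=0: (−1)^0·1.0000/(1)·0.6696^2·0.7427^0 = +0.448341
  k=1: (−1)^1·1.0000/(1)·0.6696^0·0.7427^2 = -0.551659
d^1_{0,0}(1.6743) = +0.448341 -0.551659 = -0.103319
|D^1_{0,0}|² = |d^1_{0,0}(β)|² = (-0.103319)² = 0.010675 (the z-rotation phases have unit modulus)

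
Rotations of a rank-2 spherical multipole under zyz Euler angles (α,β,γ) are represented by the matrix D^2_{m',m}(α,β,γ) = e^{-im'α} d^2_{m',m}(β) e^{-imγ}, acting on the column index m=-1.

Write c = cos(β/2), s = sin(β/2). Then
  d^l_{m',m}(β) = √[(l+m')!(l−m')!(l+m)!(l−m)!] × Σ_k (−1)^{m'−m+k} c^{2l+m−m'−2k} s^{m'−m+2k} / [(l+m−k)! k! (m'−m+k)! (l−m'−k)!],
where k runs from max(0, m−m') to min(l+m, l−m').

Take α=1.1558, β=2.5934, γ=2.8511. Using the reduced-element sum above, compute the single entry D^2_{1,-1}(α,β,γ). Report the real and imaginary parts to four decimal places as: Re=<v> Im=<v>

First d^2_{1,-1}(β=2.5934), then the phase factors e^{-i(1)α} and e^{-i(-1)γ}:
c=cos(2.5934/2)=0.270677, s=sin(2.5934/2)=0.962670; N=√[6·1·1·6]=6.000000
The bounds max(0,m−m')=0 and min(l+m,l−m')=1 give 2 terms
  k=0: (−1)^2·6.0000/(2)·0.2707^2·0.9627^2 = +0.203695
  k=1: (−1)^3·6.0000/(6)·0.2707^0·0.9627^4 = -0.858836
d^2_{1,-1}(2.5934) = +0.203695 -0.858836 = -0.655141
Attach z-rotation phases: D = e^{-i(1)(1.1558)}·(-0.655141)·e^{-i(-1)(2.8511)} = +0.081357-0.650070i

Re=0.0814 Im=-0.6501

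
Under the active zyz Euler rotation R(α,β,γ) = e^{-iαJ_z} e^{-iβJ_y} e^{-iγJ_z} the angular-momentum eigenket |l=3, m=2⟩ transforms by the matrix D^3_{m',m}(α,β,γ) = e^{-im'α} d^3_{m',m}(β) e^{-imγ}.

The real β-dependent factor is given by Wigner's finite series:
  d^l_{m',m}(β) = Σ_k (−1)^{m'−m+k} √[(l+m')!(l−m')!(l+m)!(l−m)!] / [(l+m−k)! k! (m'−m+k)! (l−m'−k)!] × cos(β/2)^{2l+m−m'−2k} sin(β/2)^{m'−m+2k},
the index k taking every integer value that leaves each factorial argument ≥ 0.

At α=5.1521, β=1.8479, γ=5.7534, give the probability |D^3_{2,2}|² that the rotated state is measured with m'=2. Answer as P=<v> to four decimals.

P=0.1385

First d^3_{2,2}(β=1.8479), then the phase factors e^{-i(2)α} and e^{-i(2)γ}:
Half-angle: c=0.602673, s=0.797988. N=√(120·1·120·1)=120.000000
k∈{0,1} keeps every argument non-negative
  k=0: (−1)^0·120.0000/(120)·0.6027^6·0.7980^0 = +0.047917
  k=1: (−1)^1·120.0000/(24)·0.6027^4·0.7980^2 = -0.420039
d^3_{2,2}(1.8479) = +0.047917 -0.420039 = -0.372122
|D^3_{2,2}|² = |d^3_{2,2}(β)|² = (-0.372122)² = 0.138475 (the z-rotation phases have unit modulus)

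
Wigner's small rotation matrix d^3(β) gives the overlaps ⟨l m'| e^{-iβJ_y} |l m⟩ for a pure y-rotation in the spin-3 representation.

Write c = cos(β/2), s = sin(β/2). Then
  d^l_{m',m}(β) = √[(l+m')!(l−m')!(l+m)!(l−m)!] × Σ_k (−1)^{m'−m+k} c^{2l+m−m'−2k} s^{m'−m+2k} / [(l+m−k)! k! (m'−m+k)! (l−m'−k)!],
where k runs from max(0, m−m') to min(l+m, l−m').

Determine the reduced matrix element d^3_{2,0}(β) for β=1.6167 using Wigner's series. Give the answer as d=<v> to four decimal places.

d=-0.0627

d^3_{2,0}(β=1.6167) via Wigner's sum:
With c≡cos(β/2)=0.690693 and s≡sin(β/2)=0.723149, N=[120·1·6·6]^{1/2}=65.726707
k∈{0,1} keeps every argument non-negative
  k=0: (−1)^2·65.7267/(12)·0.6907^4·0.7231^2 = +0.651861
  k=1: (−1)^3·65.7267/(12)·0.6907^2·0.7231^4 = -0.714562
d^3_{2,0}(1.6167) = +0.651861 -0.714562 = -0.062702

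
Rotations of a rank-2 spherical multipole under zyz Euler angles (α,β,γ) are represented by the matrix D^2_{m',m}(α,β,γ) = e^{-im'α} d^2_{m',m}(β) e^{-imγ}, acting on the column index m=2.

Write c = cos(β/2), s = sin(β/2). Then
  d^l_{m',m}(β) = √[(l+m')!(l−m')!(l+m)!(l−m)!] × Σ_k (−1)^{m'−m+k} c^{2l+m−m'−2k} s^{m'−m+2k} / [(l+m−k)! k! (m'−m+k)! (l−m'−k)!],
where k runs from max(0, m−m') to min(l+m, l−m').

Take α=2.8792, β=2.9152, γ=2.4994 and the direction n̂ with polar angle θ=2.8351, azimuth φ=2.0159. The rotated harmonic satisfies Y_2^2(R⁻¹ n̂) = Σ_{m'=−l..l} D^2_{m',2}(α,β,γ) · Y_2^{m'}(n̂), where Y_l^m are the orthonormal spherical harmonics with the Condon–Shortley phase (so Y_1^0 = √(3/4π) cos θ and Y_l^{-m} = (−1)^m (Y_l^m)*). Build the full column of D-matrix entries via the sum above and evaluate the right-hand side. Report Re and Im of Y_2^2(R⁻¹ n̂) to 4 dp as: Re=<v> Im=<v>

Need the full column D^2_{m',2} for m'=−2..2 at α=2.8792, β=2.9152, γ=2.4994.
cos(β/2)=0.112955, sin(β/2)=0.993600
d^2_{-2,2}: single k=4 term ⇒ +0.974645;  D = +0.706726+0.671171i
d^2_{-1,2}: single k=3 term ⇒ +0.221600;  D = -0.115601-0.189058i
d^2_{0,2}: single k=2 term ⇒ +0.030854;  D = +0.008717+0.029597i
d^2_{1,2}: single k=1 term ⇒ +0.002864;  D = -0.000069-0.002863i
d^2_{2,2}: single k=0 term ⇒ +0.000163;  D = -0.000038+0.000158i
Y_2^{m'}(θ=2.8351,φ=2.0159) and Σ D·Y over m':
  (+0.7067+0.6712i)·(-0.0221+0.0273i)  (-0.1156-0.1891i)·(+0.0957+0.2006i)  (+0.0087+0.0296i)·(+0.5447+0.0000i)  (-0.0001-0.0029i)·(-0.0957+0.2006i)  (-0.0000+0.0002i)·(-0.0221-0.0273i)
Y_2^2(R⁻¹ n̂) = -0.001787-0.020435i

Re=-0.0018 Im=-0.0204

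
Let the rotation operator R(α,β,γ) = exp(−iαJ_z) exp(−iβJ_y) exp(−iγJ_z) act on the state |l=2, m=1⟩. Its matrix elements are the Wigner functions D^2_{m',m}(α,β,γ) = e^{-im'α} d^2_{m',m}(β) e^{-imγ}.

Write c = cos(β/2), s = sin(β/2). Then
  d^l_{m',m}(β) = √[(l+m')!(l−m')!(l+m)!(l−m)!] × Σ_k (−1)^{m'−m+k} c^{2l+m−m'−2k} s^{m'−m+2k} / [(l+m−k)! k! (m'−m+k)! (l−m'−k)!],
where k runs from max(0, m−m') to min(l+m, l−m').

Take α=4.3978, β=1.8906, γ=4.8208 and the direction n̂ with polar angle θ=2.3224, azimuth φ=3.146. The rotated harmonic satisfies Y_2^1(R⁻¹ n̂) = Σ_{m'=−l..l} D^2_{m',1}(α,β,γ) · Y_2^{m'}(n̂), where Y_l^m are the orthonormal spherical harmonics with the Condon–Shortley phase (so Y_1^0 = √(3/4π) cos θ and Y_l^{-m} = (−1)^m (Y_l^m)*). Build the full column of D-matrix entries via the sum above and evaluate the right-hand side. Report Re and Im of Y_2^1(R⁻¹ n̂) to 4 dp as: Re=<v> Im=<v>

Need the full column D^2_{m',1} for m'=−2..2 at α=4.3978, β=1.8906, γ=4.8208.
cos(β/2)=0.585500, sin(β/2)=0.810673
d^2_{-2,1}: single k=3 term ⇒ +0.623869;  D = -0.419555-0.461720i
d^2_{-1,1}: k∈[2..3] ⇒ +0.675874 -0.431899 = +0.243975;  D = +0.222471-0.100151i
d^2_{0,1}: k∈[1..2] ⇒ +0.398567 -0.764080 = -0.365513;  D = -0.039548-0.363367i
d^2_{1,1}: k∈[0..1] ⇒ +0.117519 -0.675874 = -0.558355;  D = +0.546530+0.114307i
d^2_{2,1}: single k=0 term ⇒ -0.325428;  D = -0.161915+0.282289i
Y_2^{m'}(θ=2.3224,φ=3.146) and Σ D·Y over m':
  (-0.4196-0.4617i)·(+0.2062-0.0018i)  (+0.2225-0.1002i)·(+0.3854-0.0017i)  (-0.0395-0.3634i)·(+0.1257+0.0000i)  (+0.5465+0.1143i)·(-0.3854-0.0017i)  (-0.1619+0.2823i)·(+0.2062+0.0018i)
Y_2^1(R⁻¹ n̂) = -0.251073-0.166173i

Re=-0.2511 Im=-0.1662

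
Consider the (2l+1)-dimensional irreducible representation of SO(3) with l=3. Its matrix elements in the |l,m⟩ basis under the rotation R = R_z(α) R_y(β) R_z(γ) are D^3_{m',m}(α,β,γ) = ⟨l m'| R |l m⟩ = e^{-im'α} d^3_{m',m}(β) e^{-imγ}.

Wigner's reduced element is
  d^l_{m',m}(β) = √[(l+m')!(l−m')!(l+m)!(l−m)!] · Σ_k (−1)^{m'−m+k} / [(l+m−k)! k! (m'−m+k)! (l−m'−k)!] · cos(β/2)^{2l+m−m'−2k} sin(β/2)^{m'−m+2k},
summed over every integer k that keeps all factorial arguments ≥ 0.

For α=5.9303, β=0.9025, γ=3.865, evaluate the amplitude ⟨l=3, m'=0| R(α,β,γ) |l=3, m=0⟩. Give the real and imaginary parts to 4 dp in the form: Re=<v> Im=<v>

Split into d^3_{0,0}(β=0.9025) × two z-phases.
Half-angle: c=0.899903, s=0.436091. N=√(6·6·6·6)=36.000000
k∈{0,1,2,3} keeps every argument non-negative
  k=0: (−1)^0·36.0000/(36)·0.8999^6·0.4361^0 = +0.531096
  k=1: (−1)^1·36.0000/(4)·0.8999^4·0.4361^2 = -1.122480
  k=2: (−1)^2·36.0000/(4)·0.8999^2·0.4361^4 = +0.263597
  k=3: (−1)^3·36.0000/(36)·0.8999^0·0.4361^6 = -0.006878
d^3_{0,0}(0.9025) = +0.531096 -1.122480 +0.263597 -0.006878 = -0.334664
Phases: e^{-i·(0)·5.9303}=+1.000000+0.000000i, e^{-i·(0)·3.865}=+1.000000+0.000000i ⇒ D=-0.334664+0.000000i

Re=-0.3347 Im=0.0000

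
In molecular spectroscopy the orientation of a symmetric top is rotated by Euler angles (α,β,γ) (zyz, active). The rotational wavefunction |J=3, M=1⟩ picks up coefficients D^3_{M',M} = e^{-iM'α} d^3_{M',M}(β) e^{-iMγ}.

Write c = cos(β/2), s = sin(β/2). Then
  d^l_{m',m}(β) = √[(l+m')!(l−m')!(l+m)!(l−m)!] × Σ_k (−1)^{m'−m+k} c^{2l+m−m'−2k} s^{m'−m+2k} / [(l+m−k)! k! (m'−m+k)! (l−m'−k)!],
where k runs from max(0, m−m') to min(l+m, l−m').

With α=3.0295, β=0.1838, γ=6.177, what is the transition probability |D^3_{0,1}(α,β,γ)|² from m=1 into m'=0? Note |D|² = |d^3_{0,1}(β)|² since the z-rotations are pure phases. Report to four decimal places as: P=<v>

P=0.0920

D^3_{0,1}(3.0295,0.1838,6.177) = e^{-i·0·3.0295}·d^3_{0,1}(0.1838)·e^{-i·1·6.177}. Compute d first:
Half-angle: c=0.995780, s=0.091771. N=√(6·6·24·2)=41.569219
k: max(0,(1)−(0))=1 … min(3+(1),3−(0))=3
  k=1: (−1)^0·41.5692/(12)·0.9958^5·0.0918^1 = +0.311252
  k=2: (−1)^1·41.5692/(4)·0.9958^3·0.0918^3 = -0.007931
  k=3: (−1)^2·41.5692/(12)·0.9958^1·0.0918^5 = +0.000022
d^3_{0,1}(0.1838) = +0.311252 -0.007931 +0.000022 = +0.303344
|D^3_{0,1}|² = |d^3_{0,1}(β)|² = (+0.303344)² = 0.092017 (the z-rotation phases have unit modulus)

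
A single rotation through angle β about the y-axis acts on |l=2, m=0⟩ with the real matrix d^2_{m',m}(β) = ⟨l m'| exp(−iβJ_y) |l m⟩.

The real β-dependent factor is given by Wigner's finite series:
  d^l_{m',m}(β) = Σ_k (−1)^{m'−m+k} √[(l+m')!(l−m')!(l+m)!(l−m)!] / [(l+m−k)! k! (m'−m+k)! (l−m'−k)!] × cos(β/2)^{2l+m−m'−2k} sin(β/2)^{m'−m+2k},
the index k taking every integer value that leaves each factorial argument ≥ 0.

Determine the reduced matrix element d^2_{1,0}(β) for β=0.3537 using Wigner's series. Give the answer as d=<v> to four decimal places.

d=-0.3980

d^2_{1,0}(β=0.3537) via Wigner's sum:
Half-angle: c=0.984403, s=0.175930. N=√(6·1·2·2)=4.898979
Admissible k: 0..1 (factorial args all ≥0)
  k=0: (−1)^1·4.8990/(2)·0.9844^3·0.1759^1 = -0.411086
  k=1: (−1)^2·4.8990/(2)·0.9844^1·0.1759^3 = +0.013130
d^2_{1,0}(0.3537) = -0.411086 +0.013130 = -0.397956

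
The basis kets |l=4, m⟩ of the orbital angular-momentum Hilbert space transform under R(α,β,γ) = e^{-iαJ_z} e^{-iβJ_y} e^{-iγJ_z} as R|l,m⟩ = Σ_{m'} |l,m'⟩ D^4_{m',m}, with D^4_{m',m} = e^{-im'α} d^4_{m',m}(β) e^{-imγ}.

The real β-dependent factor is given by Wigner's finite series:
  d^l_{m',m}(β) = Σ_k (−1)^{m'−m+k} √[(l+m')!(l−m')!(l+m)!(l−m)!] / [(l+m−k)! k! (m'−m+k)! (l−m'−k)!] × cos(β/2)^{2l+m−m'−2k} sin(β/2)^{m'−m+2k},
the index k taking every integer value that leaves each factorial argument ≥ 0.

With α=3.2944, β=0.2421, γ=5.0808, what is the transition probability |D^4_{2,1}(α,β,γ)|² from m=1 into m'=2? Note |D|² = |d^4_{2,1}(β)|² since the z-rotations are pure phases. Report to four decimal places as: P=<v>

P=0.2034

First d^4_{2,1}(β=0.2421), then the phase factors e^{-i(2)α} and e^{-i(1)γ}:
With c≡cos(β/2)=0.992682 and s≡sin(β/2)=0.120755, N=[720·2·120·6]^{1/2}=1018.233765
The bounds max(0,m−m')=0 and min(l+m,l−m')=2 give 3 terms
  k=0: (−1)^1·1018.2338/(240)·0.9927^7·0.1208^1 = -0.486645
  k=1: (−1)^2·1018.2338/(48)·0.9927^5·0.1208^3 = +0.036005
  k=2: (−1)^3·1018.2338/(72)·0.9927^3·0.1208^5 = -0.000355
d^4_{2,1}(0.2421) = -0.486645 +0.036005 -0.000355 = -0.450995
|D^4_{2,1}|² = |d^4_{2,1}(β)|² = (-0.450995)² = 0.203396 (the z-rotation phases have unit modulus)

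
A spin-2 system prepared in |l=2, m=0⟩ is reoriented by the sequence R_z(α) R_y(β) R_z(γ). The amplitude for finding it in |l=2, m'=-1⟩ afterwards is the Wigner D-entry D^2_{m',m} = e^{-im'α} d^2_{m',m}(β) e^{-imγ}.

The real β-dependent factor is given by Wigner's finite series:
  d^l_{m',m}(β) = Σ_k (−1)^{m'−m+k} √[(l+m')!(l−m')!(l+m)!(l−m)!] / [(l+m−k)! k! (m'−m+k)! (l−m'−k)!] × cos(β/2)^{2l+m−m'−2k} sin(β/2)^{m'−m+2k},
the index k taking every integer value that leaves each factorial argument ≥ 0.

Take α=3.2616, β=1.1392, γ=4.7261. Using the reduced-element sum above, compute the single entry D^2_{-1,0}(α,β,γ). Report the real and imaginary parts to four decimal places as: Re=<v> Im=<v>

Split into d^2_{-1,0}(β=1.1392) × two z-phases.
With c≡cos(β/2)=0.842117 and s≡sin(β/2)=0.539295, N=[1·6·2·2]^{1/2}=4.898979
k∈{1,2} keeps every argument non-negative
  k=1: (−1)^0·4.8990/(2)·0.8421^3·0.5393^1 = +0.788895
  k=2: (−1)^1·4.8990/(2)·0.8421^1·0.5393^3 = -0.323540
d^2_{-1,0}(1.1392) = +0.788895 -0.323540 = +0.465355
Attach z-rotation phases: D = e^{-i(-1)(3.2616)}·(+0.465355)·e^{-i(0)(4.7261)} = -0.462008-0.055712i

Re=-0.4620 Im=-0.0557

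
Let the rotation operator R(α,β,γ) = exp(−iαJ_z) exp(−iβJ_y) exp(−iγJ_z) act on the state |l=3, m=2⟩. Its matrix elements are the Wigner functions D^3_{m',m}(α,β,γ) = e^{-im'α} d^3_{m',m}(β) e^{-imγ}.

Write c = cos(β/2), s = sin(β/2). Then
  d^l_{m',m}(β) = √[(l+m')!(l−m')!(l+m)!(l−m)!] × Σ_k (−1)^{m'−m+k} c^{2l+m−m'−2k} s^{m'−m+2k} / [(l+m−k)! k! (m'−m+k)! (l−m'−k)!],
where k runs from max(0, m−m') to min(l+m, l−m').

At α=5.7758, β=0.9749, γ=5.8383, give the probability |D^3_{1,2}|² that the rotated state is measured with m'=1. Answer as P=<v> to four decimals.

Split into d^3_{1,2}(β=0.9749) × two z-phases.
Half-angle: c=0.883530, s=0.468374. N=√(24·2·120·1)=75.894664
k∈{1,2} keeps every argument non-negative
  k=1: (−1)^0·75.8947/(24)·0.8835^5·0.4684^1 = +0.797443
  k=2: (−1)^1·75.8947/(12)·0.8835^3·0.4684^3 = -0.448202
d^3_{1,2}(0.9749) = +0.797443 -0.448202 = +0.349242
|D^3_{1,2}|² = |d^3_{1,2}(β)|² = (+0.349242)² = 0.121970 (the z-rotation phases have unit modulus)

P=0.1220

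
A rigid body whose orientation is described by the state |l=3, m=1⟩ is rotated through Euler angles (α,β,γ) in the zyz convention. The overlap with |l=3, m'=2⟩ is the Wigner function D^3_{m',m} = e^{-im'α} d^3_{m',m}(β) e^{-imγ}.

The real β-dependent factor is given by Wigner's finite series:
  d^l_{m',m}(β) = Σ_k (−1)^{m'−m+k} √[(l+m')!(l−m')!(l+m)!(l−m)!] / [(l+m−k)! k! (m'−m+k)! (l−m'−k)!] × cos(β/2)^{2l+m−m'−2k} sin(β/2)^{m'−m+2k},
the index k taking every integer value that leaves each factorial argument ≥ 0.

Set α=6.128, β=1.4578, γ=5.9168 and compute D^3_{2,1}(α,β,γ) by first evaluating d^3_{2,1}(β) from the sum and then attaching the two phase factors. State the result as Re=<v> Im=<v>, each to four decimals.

Re=0.2255 Im=0.1811

First d^3_{2,1}(β=1.4578), then the phase factors e^{-i(2)α} and e^{-i(1)γ}:
With c≡cos(β/2)=0.745908 and s≡sin(β/2)=0.666050, N=[120·1·24·2]^{1/2}=75.894664
k: max(0,(1)−(2))=0 … min(3+(1),3−(2))=1
  k=0: (−1)^1·75.8947/(24)·0.7459^5·0.6660^1 = -0.486330
  k=1: (−1)^2·75.8947/(12)·0.7459^3·0.6660^3 = +0.775541
d^3_{2,1}(1.4578) = -0.486330 +0.775541 = +0.289210
Phases: e^{-i·(2)·6.128}=+0.952220+0.305412i, e^{-i·(1)·5.9168}=+0.933628+0.358243i ⇒ D=+0.225471+0.181123i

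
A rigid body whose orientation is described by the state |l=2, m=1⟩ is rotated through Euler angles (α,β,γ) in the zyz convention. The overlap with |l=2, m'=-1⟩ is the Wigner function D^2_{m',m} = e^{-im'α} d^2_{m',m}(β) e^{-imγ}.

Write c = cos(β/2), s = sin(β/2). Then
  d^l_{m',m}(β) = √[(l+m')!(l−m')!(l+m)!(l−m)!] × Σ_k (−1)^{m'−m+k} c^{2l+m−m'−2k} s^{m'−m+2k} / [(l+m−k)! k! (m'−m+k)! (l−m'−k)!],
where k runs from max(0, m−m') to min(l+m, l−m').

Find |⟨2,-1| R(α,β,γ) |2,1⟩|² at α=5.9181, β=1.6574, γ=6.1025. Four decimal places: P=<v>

P=0.2018

Split into d^2_{-1,1}(β=1.6574) × two z-phases.
Half-angle: c=0.675835, s=0.737053. N=√(1·6·6·1)=6.000000
k∈{2,3} keeps every argument non-negative
  k=2: (−1)^0·6.0000/(2)·0.6758^2·0.7371^2 = +0.744389
  k=3: (−1)^1·6.0000/(6)·0.6758^0·0.7371^4 = -0.295118
d^2_{-1,1}(1.6574) = +0.744389 -0.295118 = +0.449271
|D^2_{-1,1}|² = |d^2_{-1,1}(β)|² = (+0.449271)² = 0.201844 (the z-rotation phases have unit modulus)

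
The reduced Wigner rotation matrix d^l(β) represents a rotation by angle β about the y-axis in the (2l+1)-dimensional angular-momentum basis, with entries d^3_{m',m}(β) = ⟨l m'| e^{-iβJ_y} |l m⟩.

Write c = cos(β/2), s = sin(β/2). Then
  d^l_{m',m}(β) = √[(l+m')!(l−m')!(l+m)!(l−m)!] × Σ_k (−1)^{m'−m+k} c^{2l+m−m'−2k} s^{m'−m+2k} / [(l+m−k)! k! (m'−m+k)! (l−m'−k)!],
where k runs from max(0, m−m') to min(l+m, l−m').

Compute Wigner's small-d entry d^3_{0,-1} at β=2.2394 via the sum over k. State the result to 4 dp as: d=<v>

d=-0.3130

d^3_{0,-1}(β=2.2394) via Wigner's sum:
With c≡cos(β/2)=0.435952 and s≡sin(β/2)=0.899970, N=[6·6·2·24]^{1/2}=41.569219
The bounds max(0,m−m')=0 and min(l+m,l−m')=2 give 3 terms
  k=0: (−1)^1·41.5692/(12)·0.4360^5·0.9000^1 = -0.049092
  k=1: (−1)^2·41.5692/(4)·0.4360^3·0.9000^3 = +0.627643
  k=2: (−1)^3·41.5692/(12)·0.4360^1·0.9000^5 = -0.891598
d^3_{0,-1}(2.2394) = -0.049092 +0.627643 -0.891598 = -0.313047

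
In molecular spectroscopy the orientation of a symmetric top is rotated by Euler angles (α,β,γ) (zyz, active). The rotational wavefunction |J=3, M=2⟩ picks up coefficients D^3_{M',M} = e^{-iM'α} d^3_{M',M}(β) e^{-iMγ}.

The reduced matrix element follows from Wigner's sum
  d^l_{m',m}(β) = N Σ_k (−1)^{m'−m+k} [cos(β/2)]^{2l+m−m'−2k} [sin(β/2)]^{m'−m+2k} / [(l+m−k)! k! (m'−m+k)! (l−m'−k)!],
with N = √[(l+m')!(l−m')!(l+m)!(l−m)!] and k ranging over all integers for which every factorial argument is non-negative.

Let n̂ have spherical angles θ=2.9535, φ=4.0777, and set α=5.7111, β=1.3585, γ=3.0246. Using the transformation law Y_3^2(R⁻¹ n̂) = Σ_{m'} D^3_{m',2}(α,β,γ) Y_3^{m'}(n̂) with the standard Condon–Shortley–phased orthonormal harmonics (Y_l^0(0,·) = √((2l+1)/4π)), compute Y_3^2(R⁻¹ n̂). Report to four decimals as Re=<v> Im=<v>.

Re=-0.2102 Im=0.0319

Need the full column D^3_{m',2} for m'=−3..3 at α=5.7111, β=1.3585, γ=3.0246.
cos(β/2)=0.778044, sin(β/2)=0.628210
d^3_{-3,2}: single k=5 term ⇒ +0.186467;  D = +0.016486-0.185737i
d^3_{-2,2}: k∈[4..5] ⇒ +0.471408 -0.061465 = +0.409943;  D = +0.251541-0.323698i
d^3_{-1,2}: k∈[3..4] ⇒ +0.738510 -0.240728 = +0.497782;  D = +0.469601-0.165112i
d^3_{0,2}: k∈[2..3] ⇒ +0.792112 -0.516402 = +0.275711;  D = +0.268198+0.063925i
d^3_{1,2}: k∈[1..2] ⇒ +0.566403 -0.738510 = -0.172107;  D = -0.119156-0.124188i
d^3_{2,2}: k∈[0..1] ⇒ +0.221833 -0.723096 = -0.501264;  D = -0.095967-0.491991i
d^3_{3,2}: single k=0 term ⇒ -0.438734;  D = +0.162509-0.407527i
Y_3^{m'}(θ=2.9535,φ=4.0777) and Σ D·Y over m':
  (+0.0165-0.1857i)·(+0.0026+0.0009i)  (+0.2515-0.3237i)·(+0.0104+0.0335i)  (+0.4696-0.1651i)·(-0.1371+0.1861i)  (+0.2682+0.0639i)·(-0.6691+0.0000i)  (-0.1192-0.1242i)·(+0.1371+0.1861i)  (-0.0960-0.4920i)·(+0.0104-0.0335i)  (+0.1625-0.4075i)·(-0.0026+0.0009i)
Y_3^2(R⁻¹ n̂) = -0.210162+0.031948i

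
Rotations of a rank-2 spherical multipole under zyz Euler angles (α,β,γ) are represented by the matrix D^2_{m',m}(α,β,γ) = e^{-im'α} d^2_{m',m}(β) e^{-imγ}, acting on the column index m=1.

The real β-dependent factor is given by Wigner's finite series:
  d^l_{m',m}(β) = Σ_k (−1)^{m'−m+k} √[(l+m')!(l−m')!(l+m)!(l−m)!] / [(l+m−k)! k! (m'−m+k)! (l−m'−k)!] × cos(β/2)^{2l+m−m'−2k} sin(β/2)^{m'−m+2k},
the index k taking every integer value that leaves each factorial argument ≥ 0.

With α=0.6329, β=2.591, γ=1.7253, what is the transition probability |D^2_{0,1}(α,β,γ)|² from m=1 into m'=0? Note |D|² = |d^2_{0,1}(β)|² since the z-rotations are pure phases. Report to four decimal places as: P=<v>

D^2_{0,1}(0.6329,2.591,1.7253) = e^{-i·0·0.6329}·d^2_{0,1}(2.591)·e^{-i·1·1.7253}. Compute d first:
Half-angle: c=0.271832, s=0.962345. N=√(2·2·6·1)=4.898979
Admissible k: 1..2 (factorial args all ≥0)
  k=1: (−1)^0·4.8990/(2)·0.2718^3·0.9623^1 = +0.047349
  k=2: (−1)^1·4.8990/(2)·0.2718^1·0.9623^3 = -0.593428
d^2_{0,1}(2.591) = +0.047349 -0.593428 = -0.546080
|D^2_{0,1}|² = |d^2_{0,1}(β)|² = (-0.546080)² = 0.298203 (the z-rotation phases have unit modulus)

P=0.2982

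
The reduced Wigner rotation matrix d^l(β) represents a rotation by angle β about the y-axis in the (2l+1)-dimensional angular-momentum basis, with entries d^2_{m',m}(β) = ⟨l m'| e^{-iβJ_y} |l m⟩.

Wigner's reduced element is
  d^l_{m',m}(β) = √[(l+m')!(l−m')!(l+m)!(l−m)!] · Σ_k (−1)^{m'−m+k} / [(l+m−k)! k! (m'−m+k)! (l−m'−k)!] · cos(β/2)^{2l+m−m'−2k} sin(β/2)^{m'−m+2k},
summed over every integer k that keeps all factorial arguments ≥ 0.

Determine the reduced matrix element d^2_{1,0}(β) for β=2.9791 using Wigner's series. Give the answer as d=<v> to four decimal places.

d^2_{1,0}(β=2.9791) via Wigner's sum:
With c≡cos(β/2)=0.081157 and s≡sin(β/2)=0.996701, N=[6·1·2·2]^{1/2}=4.898979
k∈{0,1} keeps every argument non-negative
  k=0: (−1)^1·4.8990/(2)·0.0812^3·0.9967^1 = -0.001305
  k=1: (−1)^2·4.8990/(2)·0.0812^1·0.9967^3 = +0.196832
d^2_{1,0}(2.9791) = -0.001305 +0.196832 = +0.195527

d=0.1955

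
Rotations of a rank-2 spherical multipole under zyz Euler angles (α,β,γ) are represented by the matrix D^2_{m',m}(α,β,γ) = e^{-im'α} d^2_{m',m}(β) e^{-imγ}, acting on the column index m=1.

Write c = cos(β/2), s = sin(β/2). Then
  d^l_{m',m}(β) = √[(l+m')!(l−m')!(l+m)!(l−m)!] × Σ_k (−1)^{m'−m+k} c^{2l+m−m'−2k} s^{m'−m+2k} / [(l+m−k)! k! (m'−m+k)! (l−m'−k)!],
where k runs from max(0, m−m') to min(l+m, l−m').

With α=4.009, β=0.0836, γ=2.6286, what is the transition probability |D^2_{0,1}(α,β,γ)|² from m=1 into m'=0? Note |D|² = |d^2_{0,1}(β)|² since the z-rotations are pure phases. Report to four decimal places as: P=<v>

P=0.0104

Split into d^2_{0,1}(β=0.0836) × two z-phases.
c=cos(0.0836/2)=0.999127, s=sin(0.0836/2)=0.041788; N=√[2·2·6·1]=4.898979
k: max(0,(1)−(0))=1 … min(2+(1),2−(0))=2
  k=1: (−1)^0·4.8990/(2)·0.9991^3·0.0418^1 = +0.102091
  k=2: (−1)^1·4.8990/(2)·0.9991^1·0.0418^3 = -0.000179
d^2_{0,1}(0.0836) = +0.102091 -0.000179 = +0.101912
|D^2_{0,1}|² = |d^2_{0,1}(β)|² = (+0.101912)² = 0.010386 (the z-rotation phases have unit modulus)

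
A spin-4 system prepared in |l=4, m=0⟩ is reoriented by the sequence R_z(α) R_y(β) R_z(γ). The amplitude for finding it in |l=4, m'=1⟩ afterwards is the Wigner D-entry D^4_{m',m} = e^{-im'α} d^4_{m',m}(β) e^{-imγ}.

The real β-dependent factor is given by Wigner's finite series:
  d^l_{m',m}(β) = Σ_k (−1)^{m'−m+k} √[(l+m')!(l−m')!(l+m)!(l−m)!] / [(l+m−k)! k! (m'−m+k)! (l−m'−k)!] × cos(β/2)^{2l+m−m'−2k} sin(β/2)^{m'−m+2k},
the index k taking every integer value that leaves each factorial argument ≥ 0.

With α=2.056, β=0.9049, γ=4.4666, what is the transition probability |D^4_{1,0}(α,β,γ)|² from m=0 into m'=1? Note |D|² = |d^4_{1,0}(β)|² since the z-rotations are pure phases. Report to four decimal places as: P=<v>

P=0.0080

First d^4_{1,0}(β=0.9049), then the phase factors e^{-i(1)α} and e^{-i(0)γ}:
Half-angle: c=0.899379, s=0.437170. N=√(120·6·24·24)=643.987578
Admissible k: 0..3 (factorial args all ≥0)
  k=0: (−1)^1·643.9876/(144)·0.8994^7·0.4372^1 = -0.930602
  k=1: (−1)^2·643.9876/(24)·0.8994^5·0.4372^3 = +1.319263
  k=2: (−1)^3·643.9876/(24)·0.8994^3·0.4372^5 = -0.311708
  k=3: (−1)^4·643.9876/(144)·0.8994^1·0.4372^7 = +0.012275
d^4_{1,0}(0.9049) = -0.930602 +1.319263 -0.311708 +0.012275 = +0.089228
|D^4_{1,0}|² = |d^4_{1,0}(β)|² = (+0.089228)² = 0.007962 (the z-rotation phases have unit modulus)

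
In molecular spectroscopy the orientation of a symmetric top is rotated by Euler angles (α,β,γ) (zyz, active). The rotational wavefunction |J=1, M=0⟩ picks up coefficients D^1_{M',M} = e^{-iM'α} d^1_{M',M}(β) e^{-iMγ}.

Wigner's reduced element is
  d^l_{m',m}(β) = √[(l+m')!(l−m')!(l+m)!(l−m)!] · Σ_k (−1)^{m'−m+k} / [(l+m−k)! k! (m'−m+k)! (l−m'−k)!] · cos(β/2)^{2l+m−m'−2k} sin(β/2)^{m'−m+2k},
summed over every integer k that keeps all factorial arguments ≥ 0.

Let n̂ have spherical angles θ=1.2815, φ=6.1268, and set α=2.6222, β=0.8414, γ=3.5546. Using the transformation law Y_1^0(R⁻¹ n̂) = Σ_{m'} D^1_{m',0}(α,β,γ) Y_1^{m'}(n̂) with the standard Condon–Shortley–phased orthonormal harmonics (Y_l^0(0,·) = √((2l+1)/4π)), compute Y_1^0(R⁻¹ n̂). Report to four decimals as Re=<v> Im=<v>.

Re=-0.2335 Im=0.0000

Need the full column D^1_{m',0} for m'=−1..1 at α=2.6222, β=0.8414, γ=3.5546.
cos(β/2)=0.912803, sin(β/2)=0.408400
d^1_{-1,0}: single k=1 term ⇒ +0.527202;  D = -0.457675+0.261679i
d^1_{0,0}: k∈[0..1] ⇒ +0.833210 -0.166790 = +0.666420;  D = +0.666420+0.000000i
d^1_{1,0}: single k=0 term ⇒ -0.527202;  D = +0.457675+0.261679i
Y_1^{m'}(θ=1.2815,φ=6.1268) and Σ D·Y over m':
  (-0.4577+0.2617i)·(+0.3271+0.0516i)  (+0.6664+0.0000i)·(+0.1394+0.0000i)  (+0.4577+0.2617i)·(-0.3271+0.0516i)
Y_1^0(R⁻¹ n̂) = -0.233509+0.000000i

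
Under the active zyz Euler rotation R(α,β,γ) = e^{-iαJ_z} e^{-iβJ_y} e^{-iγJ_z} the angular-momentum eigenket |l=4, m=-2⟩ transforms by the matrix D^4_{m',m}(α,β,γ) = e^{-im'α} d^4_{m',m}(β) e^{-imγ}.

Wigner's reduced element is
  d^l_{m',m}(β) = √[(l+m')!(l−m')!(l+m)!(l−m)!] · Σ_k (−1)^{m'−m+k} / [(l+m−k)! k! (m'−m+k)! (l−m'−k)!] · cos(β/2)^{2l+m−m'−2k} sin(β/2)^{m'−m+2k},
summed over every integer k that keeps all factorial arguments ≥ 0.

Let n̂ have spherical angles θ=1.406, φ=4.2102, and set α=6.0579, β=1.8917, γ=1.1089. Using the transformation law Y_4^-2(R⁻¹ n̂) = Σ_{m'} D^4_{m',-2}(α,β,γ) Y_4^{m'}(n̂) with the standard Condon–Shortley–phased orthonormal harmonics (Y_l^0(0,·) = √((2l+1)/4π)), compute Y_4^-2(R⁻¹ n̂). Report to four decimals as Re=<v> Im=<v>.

Re=-0.0730 Im=0.0715

Need the full column D^4_{m',-2} for m'=−4..4 at α=6.0579, β=1.8917, γ=1.1089.
cos(β/2)=0.585054, sin(β/2)=0.810995
d^4_{-4,-2}: single k=2 term ⇒ +0.139569;  D = +0.035089+0.135086i
d^4_{-3,-2}: k∈[1..2] ⇒ +0.071195 -0.410410 = -0.339214;  D = -0.009786-0.339073i
d^4_{-2,-2}: k∈[0..2] ⇒ +0.013727 -0.316513 +0.760232 = +0.457445;  D = -0.089281+0.448648i
d^4_{-1,-2}: k∈[0..2] ⇒ -0.080728 +0.775602 -0.993555 = -0.298681;  D = +0.122259-0.272513i
d^4_{0,-2}: k∈[0..2] ⇒ +0.250226 -1.282167 +0.923890 = -0.108052;  D = +0.065133-0.086214i
d^4_{1,-2}: k∈[0..2] ⇒ -0.517068 +1.490332 -0.572740 = +0.400525;  D = -0.306723+0.257567i
d^4_{2,-2}: k∈[0..2] ⇒ +0.760232 -1.168639 +0.187130 = -0.221277;  D = +0.196960-0.100848i
d^4_{3,-2}: k∈[0..1] ⇒ -0.788610 +0.505109 = -0.283501;  D = +0.274831-0.069572i
d^4_{4,-2}: single k=0 term ⇒ +0.515321;  D = -0.515189+0.011672i
Y_4^{m'}(θ=1.406,φ=4.2102) and Σ D·Y over m':
  (+0.0351+0.1351i)·(-0.1777+0.3795i)  (-0.0098-0.3391i)·(+0.1967-0.0127i)  (-0.0893+0.4486i)·(+0.1418+0.2229i)  (+0.1223-0.2725i)·(+0.1036-0.1887i)  (+0.0651-0.0862i)·(+0.2346+0.0000i)  (-0.3067+0.2576i)·(-0.1036-0.1887i)  (+0.1970-0.1008i)·(+0.1418-0.2229i)  (+0.2748-0.0696i)·(-0.1967-0.0127i)  (-0.5152+0.0117i)·(-0.1777-0.3795i)
Y_4^-2(R⁻¹ n̂) = -0.072996+0.071526i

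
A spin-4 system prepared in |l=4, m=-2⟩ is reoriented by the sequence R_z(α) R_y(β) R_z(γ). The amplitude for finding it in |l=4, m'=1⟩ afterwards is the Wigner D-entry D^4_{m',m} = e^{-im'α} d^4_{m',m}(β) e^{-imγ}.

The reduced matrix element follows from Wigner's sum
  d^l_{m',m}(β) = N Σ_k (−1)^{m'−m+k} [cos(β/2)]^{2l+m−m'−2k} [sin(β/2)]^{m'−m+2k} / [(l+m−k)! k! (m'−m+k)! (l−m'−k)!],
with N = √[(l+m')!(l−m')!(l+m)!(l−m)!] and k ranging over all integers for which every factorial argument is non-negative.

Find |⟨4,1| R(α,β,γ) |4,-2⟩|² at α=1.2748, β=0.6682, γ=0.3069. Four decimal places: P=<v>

Split into d^4_{1,-2}(β=0.6682) × two z-phases.
With c≡cos(β/2)=0.944706 and s≡sin(β/2)=0.327919, N=[120·6·2·720]^{1/2}=1018.233765
k∈{0,1,2} keeps every argument non-negative
  k=0: (−1)^3·1018.2338/(72)·0.9447^5·0.3279^3 = -0.375230
  k=1: (−1)^4·1018.2338/(48)·0.9447^3·0.3279^5 = +0.067816
  k=2: (−1)^5·1018.2338/(240)·0.9447^1·0.3279^7 = -0.001634
d^4_{1,-2}(0.6682) = -0.375230 +0.067816 -0.001634 = -0.309049
|D^4_{1,-2}|² = |d^4_{1,-2}(β)|² = (-0.309049)² = 0.095511 (the z-rotation phases have unit modulus)

P=0.0955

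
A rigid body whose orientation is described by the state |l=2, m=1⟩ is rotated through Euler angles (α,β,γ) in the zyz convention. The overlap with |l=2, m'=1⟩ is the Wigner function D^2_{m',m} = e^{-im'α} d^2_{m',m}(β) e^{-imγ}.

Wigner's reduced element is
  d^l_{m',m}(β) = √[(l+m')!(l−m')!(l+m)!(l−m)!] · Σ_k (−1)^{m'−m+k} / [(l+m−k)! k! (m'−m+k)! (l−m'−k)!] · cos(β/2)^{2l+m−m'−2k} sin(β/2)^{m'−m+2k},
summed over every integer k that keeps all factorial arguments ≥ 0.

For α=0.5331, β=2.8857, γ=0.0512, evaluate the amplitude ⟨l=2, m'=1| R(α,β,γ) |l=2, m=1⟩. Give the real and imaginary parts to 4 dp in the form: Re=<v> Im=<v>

Re=-0.0399 Im=0.0264

D^2_{1,1}(0.5331,2.8857,0.0512) = e^{-i·1·0.5331}·d^2_{1,1}(2.8857)·e^{-i·1·0.0512}. Compute d first:
Half-angle: c=0.127598, s=0.991826. N=√(6·1·6·1)=6.000000
The bounds max(0,m−m')=0 and min(l+m,l−m')=1 give 2 terms
  k=0: (−1)^0·6.0000/(6)·0.1276^4·0.9918^0 = +0.000265
  k=1: (−1)^1·6.0000/(2)·0.1276^2·0.9918^2 = -0.048048
d^2_{1,1}(2.8857) = +0.000265 -0.048048 = -0.047783
Attach z-rotation phases: D = e^{-i(1)(0.5331)}·(-0.047783)·e^{-i(1)(0.0512)} = -0.039856+0.026358i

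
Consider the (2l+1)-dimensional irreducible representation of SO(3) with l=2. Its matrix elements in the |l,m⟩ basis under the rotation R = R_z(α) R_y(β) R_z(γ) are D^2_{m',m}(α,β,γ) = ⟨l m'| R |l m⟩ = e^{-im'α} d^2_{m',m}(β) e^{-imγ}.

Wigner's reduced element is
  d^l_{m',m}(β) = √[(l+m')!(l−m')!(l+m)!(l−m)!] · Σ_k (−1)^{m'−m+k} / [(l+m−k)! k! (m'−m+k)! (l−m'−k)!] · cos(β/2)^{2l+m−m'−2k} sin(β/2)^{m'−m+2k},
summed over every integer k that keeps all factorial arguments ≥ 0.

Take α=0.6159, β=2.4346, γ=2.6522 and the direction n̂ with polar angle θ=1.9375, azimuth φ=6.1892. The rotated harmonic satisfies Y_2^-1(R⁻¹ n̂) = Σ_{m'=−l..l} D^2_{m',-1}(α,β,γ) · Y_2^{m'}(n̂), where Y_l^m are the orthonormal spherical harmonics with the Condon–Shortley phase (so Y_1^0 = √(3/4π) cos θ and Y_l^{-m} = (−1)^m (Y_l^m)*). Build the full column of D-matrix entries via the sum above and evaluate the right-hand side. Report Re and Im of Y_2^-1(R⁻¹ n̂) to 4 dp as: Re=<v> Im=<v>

Re=-0.0093 Im=-0.3851

Need the full column D^2_{m',-1} for m'=−2..2 at α=0.6159, β=2.4346, γ=2.6522.
cos(β/2)=0.346180, sin(β/2)=0.938168
d^2_{-2,-1}: single k=1 term ⇒ +0.077843;  D = -0.057358-0.052626i
d^2_{-1,-1}: k∈[0..1] ⇒ +0.014362 -0.316437 = -0.302075;  D = +0.299661+0.038113i
d^2_{0,-1}: k∈[0..1] ⇒ -0.095337 +0.700196 = +0.604859;  D = -0.533860+0.284338i
d^2_{1,-1}: k∈[0..1] ⇒ +0.316437 -0.774681 = -0.458244;  D = +0.205693-0.409485i
d^2_{2,-1}: single k=0 term ⇒ -0.571708;  D = -0.085659-0.565254i
Y_2^{m'}(θ=1.9375,φ=6.1892) and Σ D·Y over m':
  (-0.0574-0.0526i)·(+0.3307+0.0629i)  (+0.2997+0.0381i)·(-0.2574-0.0243i)  (-0.5339+0.2843i)·(-0.1938+0.0000i)  (+0.2057-0.4095i)·(+0.2574-0.0243i)  (-0.0857-0.5653i)·(+0.3307-0.0629i)
Y_2^-1(R⁻¹ n̂) = -0.009301-0.385129i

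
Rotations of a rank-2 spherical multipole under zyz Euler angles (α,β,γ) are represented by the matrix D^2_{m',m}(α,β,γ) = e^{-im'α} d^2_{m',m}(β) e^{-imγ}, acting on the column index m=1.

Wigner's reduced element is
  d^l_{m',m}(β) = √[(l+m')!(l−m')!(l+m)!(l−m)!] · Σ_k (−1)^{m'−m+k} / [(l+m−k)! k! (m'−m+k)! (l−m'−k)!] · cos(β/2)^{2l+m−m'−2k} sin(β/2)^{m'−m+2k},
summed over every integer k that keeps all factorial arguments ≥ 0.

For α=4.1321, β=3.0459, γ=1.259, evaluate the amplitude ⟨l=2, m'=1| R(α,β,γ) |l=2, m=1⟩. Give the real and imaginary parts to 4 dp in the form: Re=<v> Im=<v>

Re=-0.0043 Im=-0.0053

First d^2_{1,1}(β=3.0459), then the phase factors e^{-i(1)α} and e^{-i(1)γ}:
Half-angle: c=0.047828, s=0.998856. N=√(6·1·6·1)=6.000000
k: max(0,(1)−(1))=0 … min(2+(1),2−(1))=1
  k=0: (−1)^0·6.0000/(6)·0.0478^4·0.9989^0 = +0.000005
  k=1: (−1)^1·6.0000/(2)·0.0478^2·0.9989^2 = -0.006847
d^2_{1,1}(3.0459) = +0.000005 -0.006847 = -0.006842
Phases: e^{-i·(1)·4.1321}=-0.548266+0.836304i, e^{-i·(1)·1.259}=+0.306769-0.951784i ⇒ D=-0.004295-0.005325i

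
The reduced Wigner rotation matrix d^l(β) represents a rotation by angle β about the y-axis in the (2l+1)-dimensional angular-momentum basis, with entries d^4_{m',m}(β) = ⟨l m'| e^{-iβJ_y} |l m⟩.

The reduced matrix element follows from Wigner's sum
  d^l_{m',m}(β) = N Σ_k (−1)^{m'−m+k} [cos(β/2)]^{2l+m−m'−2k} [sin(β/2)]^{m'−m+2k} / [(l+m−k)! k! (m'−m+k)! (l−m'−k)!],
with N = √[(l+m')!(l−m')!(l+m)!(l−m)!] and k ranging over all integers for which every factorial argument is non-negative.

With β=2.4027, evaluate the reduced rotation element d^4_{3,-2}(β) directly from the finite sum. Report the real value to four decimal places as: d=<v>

d=0.4558

d^4_{3,-2}(β=2.4027) via Wigner's sum:
c=cos(2.4027/2)=0.361099, s=sin(2.4027/2)=0.932527; N=√[5040·1·2·720]=2693.993318
k: max(0,(-2)−(3))=0 … min(4+(-2),4−(3))=1
  k=0: (−1)^5·2693.9933/(240)·0.3611^3·0.9325^5 = -0.372712
  k=1: (−1)^6·2693.9933/(720)·0.3611^1·0.9325^7 = +0.828556
d^4_{3,-2}(2.4027) = -0.372712 +0.828556 = +0.455844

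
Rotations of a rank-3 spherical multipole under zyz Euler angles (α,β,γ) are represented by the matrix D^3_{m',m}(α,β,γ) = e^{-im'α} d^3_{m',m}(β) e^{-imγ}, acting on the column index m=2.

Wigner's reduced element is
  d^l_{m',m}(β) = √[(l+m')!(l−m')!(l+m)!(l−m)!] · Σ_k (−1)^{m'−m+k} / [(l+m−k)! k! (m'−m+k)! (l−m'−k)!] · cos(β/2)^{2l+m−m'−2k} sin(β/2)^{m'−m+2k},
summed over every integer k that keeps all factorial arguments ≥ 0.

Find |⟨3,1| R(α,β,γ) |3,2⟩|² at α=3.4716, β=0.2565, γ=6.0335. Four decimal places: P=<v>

Split into d^3_{1,2}(β=0.2565) × two z-phases.
Half-angle: c=0.991787, s=0.127899. N=√(24·2·120·1)=75.894664
The bounds max(0,m−m')=1 and min(l+m,l−m')=2 give 2 terms
  k=1: (−1)^0·75.8947/(24)·0.9918^5·0.1279^1 = +0.388113
  k=2: (−1)^1·75.8947/(12)·0.9918^3·0.1279^3 = -0.012909
d^3_{1,2}(0.2565) = +0.388113 -0.012909 = +0.375205
|D^3_{1,2}|² = |d^3_{1,2}(β)|² = (+0.375205)² = 0.140779 (the z-rotation phases have unit modulus)

P=0.1408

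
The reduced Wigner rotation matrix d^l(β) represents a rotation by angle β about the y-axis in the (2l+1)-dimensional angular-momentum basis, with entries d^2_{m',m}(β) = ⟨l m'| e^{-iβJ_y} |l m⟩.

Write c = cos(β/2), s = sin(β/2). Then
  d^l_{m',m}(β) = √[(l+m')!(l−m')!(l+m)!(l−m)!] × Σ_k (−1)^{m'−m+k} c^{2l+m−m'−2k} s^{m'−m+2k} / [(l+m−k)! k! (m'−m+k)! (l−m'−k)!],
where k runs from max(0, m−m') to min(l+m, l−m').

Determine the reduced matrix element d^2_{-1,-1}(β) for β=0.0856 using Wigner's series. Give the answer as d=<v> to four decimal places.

d=0.9909

d^2_{-1,-1}(β=0.0856) via Wigner's sum:
c=cos(0.0856/2)=0.999084, s=sin(0.0856/2)=0.042787; N=√[1·6·1·6]=6.000000
k∈{0,1} keeps every argument non-negative
  k=0: (−1)^0·6.0000/(6)·0.9991^4·0.0428^0 = +0.996342
  k=1: (−1)^1·6.0000/(2)·0.9991^2·0.0428^2 = -0.005482
d^2_{-1,-1}(0.0856) = +0.996342 -0.005482 = +0.990860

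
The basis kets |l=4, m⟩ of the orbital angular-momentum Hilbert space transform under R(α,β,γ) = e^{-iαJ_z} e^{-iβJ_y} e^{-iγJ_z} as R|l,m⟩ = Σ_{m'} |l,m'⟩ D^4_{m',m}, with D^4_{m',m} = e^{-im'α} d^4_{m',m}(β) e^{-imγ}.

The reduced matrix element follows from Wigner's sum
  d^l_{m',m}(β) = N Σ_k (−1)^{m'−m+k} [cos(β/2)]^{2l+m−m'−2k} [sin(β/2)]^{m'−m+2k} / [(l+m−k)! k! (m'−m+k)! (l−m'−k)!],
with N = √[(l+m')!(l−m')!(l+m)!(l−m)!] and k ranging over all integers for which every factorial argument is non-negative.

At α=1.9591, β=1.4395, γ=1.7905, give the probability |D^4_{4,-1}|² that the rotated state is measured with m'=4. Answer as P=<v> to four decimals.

P=0.1569

D^4_{4,-1}(1.9591,1.4395,1.7905) = e^{-i·4·1.9591}·d^4_{4,-1}(1.4395)·e^{-i·-1·1.7905}. Compute d first:
With c≡cos(β/2)=0.751971 and s≡sin(β/2)=0.659197, N=[40320·1·6·120]^{1/2}=5387.986637
k: max(0,(-1)−(4))=0 … min(4+(-1),4−(4))=0
  k=0: (−1)^5·5387.9866/(720)·0.7520^3·0.6592^5 = -0.396070
d^4_{4,-1}(1.4395) = -0.396070
|D^4_{4,-1}|² = |d^4_{4,-1}(β)|² = (-0.396070)² = 0.156871 (the z-rotation phases have unit modulus)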